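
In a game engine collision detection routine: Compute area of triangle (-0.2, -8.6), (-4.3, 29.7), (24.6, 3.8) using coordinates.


Area = |x_A(y_B-y_C) + x_B(y_C-y_A) + x_C(y_A-y_B)|/2
= |(-5.18) + (-53.32) + (-942.18)|/2
= 1000.68/2 = 500.34

500.34


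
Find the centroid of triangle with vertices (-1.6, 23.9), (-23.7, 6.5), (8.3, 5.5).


Centroid = ((x_A+x_B+x_C)/3, (y_A+y_B+y_C)/3)
= (((-1.6)+(-23.7)+8.3)/3, (23.9+6.5+5.5)/3)
= (-5.6667, 11.9667)

(-5.6667, 11.9667)


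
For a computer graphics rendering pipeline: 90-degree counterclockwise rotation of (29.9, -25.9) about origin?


90° CCW: (x,y) -> (-y, x)
(29.9,-25.9) -> (25.9, 29.9)

(25.9, 29.9)


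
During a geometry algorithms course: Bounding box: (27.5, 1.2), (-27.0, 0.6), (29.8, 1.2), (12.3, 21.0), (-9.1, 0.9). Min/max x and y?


x range: [-27, 29.8]
y range: [0.6, 21]
Bounding box: (-27,0.6) to (29.8,21)

(-27,0.6) to (29.8,21)


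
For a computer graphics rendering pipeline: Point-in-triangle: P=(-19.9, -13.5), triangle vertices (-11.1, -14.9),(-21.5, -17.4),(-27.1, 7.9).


Cross products: AB x AP = -36.56, BC x BP = -62.32, CA x CP = -178.24
All same sign? yes

Yes, inside


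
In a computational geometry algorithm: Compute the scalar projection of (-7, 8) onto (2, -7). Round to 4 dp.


u.v = -70, |v| = sqrt(53) = 7.2801
Scalar projection = u.v / |v| = -70 / sqrt(53) = -9.6152

-9.6152


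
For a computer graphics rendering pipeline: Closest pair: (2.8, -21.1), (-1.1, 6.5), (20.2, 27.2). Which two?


d(P0,P1) = 27.8742, d(P0,P2) = 51.3386, d(P1,P2) = 29.7015
Closest: P0 and P1

Closest pair: (2.8, -21.1) and (-1.1, 6.5), distance = 27.8742


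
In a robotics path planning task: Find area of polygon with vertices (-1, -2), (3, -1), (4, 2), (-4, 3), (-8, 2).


Shoelace sum: ((-1)*(-1) - 3*(-2)) + (3*2 - 4*(-1)) + (4*3 - (-4)*2) + ((-4)*2 - (-8)*3) + ((-8)*(-2) - (-1)*2)
= 71
Area = |71|/2 = 35.5

35.5


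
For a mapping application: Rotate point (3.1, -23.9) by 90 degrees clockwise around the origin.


90° CW: (x,y) -> (y, -x)
(3.1,-23.9) -> (-23.9, -3.1)

(-23.9, -3.1)


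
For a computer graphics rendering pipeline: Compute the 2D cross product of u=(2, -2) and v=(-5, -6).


u x v = u_x*v_y - u_y*v_x = 2*(-6) - (-2)*(-5)
= (-12) - 10 = -22

-22


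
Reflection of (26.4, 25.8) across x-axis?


Reflection over x-axis: (x,y) -> (x,-y)
(26.4, 25.8) -> (26.4, -25.8)

(26.4, -25.8)


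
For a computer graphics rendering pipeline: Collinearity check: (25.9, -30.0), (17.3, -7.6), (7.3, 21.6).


Cross product: (17.3-25.9)*(21.6-(-30)) - ((-7.6)-(-30))*(7.3-25.9)
= -27.12

No, not collinear


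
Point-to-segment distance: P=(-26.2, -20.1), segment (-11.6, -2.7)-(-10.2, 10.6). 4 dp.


Project P onto AB: t = 0 (clamped to [0,1])
Closest point on segment: (-11.6, -2.7)
Distance: 22.7139

22.7139


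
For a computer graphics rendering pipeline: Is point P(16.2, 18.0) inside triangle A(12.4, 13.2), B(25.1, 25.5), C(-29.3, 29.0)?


Cross products: AB x AP = 14.22, BC x BP = 439.15, CA x CP = 260.2
All same sign? yes

Yes, inside


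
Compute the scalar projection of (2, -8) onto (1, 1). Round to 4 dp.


u.v = -6, |v| = sqrt(2) = 1.4142
Scalar projection = u.v / |v| = -6 / sqrt(2) = -4.2426

-4.2426


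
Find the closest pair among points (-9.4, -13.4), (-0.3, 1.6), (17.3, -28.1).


d(P0,P1) = 17.5445, d(P0,P2) = 30.4792, d(P1,P2) = 34.5232
Closest: P0 and P1

Closest pair: (-9.4, -13.4) and (-0.3, 1.6), distance = 17.5445


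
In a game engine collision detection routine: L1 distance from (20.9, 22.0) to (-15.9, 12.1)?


|20.9-(-15.9)| + |22-12.1| = 36.8 + 9.9 = 46.7

46.7


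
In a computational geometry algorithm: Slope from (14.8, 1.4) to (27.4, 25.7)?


slope = (y2-y1)/(x2-x1) = (25.7-1.4)/(27.4-14.8) = 24.3/12.6 = 1.9286

1.9286


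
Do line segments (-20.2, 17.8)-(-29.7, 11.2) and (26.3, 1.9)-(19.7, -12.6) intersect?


Cross products: d1=-779.19, d2=-873.38, d3=457.95, d4=552.14
d1*d2 < 0 and d3*d4 < 0? no

No, they don't intersect


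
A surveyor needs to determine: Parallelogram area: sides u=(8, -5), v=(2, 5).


|u x v| = |8*5 - (-5)*2|
= |40 - (-10)| = 50

50


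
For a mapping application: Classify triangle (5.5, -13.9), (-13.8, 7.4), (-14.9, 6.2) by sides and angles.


Side lengths squared: AB^2=826.18, BC^2=2.65, CA^2=820.17
Sorted: [2.65, 820.17, 826.18]
By sides: Scalene, By angles: Obtuse

Scalene, Obtuse


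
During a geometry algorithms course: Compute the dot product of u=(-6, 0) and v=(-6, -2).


u . v = u_x*v_x + u_y*v_y = (-6)*(-6) + 0*(-2)
= 36 + 0 = 36

36


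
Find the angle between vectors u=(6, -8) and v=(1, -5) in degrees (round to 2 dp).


u.v = 46, |u| = sqrt(100) = 10, |v| = sqrt(26) = 5.099
cos(theta) = u.v/(|u||v|) = 46/sqrt(2600) = 0.902134
theta = acos(0.902134) = 25.56 degrees

25.56 degrees


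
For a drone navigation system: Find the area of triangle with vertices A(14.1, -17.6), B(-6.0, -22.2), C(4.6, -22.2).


Area = |x_A(y_B-y_C) + x_B(y_C-y_A) + x_C(y_A-y_B)|/2
= |0 + 27.6 + 21.16|/2
= 48.76/2 = 24.38

24.38


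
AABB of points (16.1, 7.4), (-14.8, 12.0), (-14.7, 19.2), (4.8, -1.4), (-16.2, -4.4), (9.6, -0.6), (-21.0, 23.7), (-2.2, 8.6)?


x range: [-21, 16.1]
y range: [-4.4, 23.7]
Bounding box: (-21,-4.4) to (16.1,23.7)

(-21,-4.4) to (16.1,23.7)


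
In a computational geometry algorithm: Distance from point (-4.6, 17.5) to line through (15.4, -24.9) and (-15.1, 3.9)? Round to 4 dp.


|cross product| = 717.2
|line direction| = sqrt(1759.69) = 41.9487
Distance = 717.2/sqrt(1759.69) = 17.0971

17.0971


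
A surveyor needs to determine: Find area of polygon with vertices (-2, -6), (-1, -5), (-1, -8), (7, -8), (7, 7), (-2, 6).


Shoelace sum: ((-2)*(-5) - (-1)*(-6)) + ((-1)*(-8) - (-1)*(-5)) + ((-1)*(-8) - 7*(-8)) + (7*7 - 7*(-8)) + (7*6 - (-2)*7) + ((-2)*(-6) - (-2)*6)
= 256
Area = |256|/2 = 128

128


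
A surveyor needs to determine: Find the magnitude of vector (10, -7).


|u| = sqrt(10^2 + (-7)^2) = sqrt(149) = 12.2066

12.2066


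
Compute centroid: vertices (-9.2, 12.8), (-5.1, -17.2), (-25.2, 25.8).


Centroid = ((x_A+x_B+x_C)/3, (y_A+y_B+y_C)/3)
= (((-9.2)+(-5.1)+(-25.2))/3, (12.8+(-17.2)+25.8)/3)
= (-13.1667, 7.1333)

(-13.1667, 7.1333)


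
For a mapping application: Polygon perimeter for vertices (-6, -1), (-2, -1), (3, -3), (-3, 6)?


Sides: (-6, -1)->(-2, -1): sqrt(16) = 4, (-2, -1)->(3, -3): sqrt(29) = 5.385165, (3, -3)->(-3, 6): sqrt(117) = 10.816654, (-3, 6)->(-6, -1): sqrt(58) = 7.615773
Sum = 27.817592
Perimeter = 27.8176

27.8176


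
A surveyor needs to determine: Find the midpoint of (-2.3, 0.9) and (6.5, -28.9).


M = (((-2.3)+6.5)/2, (0.9+(-28.9))/2)
= (2.1, -14)

(2.1, -14)


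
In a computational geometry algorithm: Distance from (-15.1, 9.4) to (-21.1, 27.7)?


dx=-6, dy=18.3
d^2 = (-6)^2 + 18.3^2 = 370.89
d = sqrt(370.89) = 19.2585

19.2585


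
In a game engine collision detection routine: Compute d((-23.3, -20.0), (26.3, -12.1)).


dx=49.6, dy=7.9
d^2 = 49.6^2 + 7.9^2 = 2522.57
d = sqrt(2522.57) = 50.2252

50.2252


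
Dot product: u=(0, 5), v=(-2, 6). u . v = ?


u . v = u_x*v_x + u_y*v_y = 0*(-2) + 5*6
= 0 + 30 = 30

30


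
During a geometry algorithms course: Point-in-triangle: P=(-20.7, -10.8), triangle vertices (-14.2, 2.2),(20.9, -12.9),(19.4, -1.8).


Cross products: AB x AP = -554.45, BC x BP = 458.61, CA x CP = 462.8
All same sign? no

No, outside


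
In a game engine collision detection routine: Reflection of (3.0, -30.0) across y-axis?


Reflection over y-axis: (x,y) -> (-x,y)
(3, -30) -> (-3, -30)

(-3, -30)


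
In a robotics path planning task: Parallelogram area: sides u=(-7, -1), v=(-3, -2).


|u x v| = |(-7)*(-2) - (-1)*(-3)|
= |14 - 3| = 11

11


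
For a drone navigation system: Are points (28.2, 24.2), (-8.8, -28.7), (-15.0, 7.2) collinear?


Cross product: ((-8.8)-28.2)*(7.2-24.2) - ((-28.7)-24.2)*((-15)-28.2)
= -1656.28

No, not collinear


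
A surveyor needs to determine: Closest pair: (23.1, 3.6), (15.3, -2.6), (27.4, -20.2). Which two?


d(P0,P1) = 9.9639, d(P0,P2) = 24.1853, d(P1,P2) = 21.3581
Closest: P0 and P1

Closest pair: (23.1, 3.6) and (15.3, -2.6), distance = 9.9639


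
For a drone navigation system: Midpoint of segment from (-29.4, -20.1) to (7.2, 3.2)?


M = (((-29.4)+7.2)/2, ((-20.1)+3.2)/2)
= (-11.1, -8.45)

(-11.1, -8.45)


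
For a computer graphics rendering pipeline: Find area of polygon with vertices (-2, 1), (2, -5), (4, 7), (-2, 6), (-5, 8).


Shoelace sum: ((-2)*(-5) - 2*1) + (2*7 - 4*(-5)) + (4*6 - (-2)*7) + ((-2)*8 - (-5)*6) + ((-5)*1 - (-2)*8)
= 105
Area = |105|/2 = 52.5

52.5


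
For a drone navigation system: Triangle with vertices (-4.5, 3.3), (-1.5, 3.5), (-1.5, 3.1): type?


Side lengths squared: AB^2=9.04, BC^2=0.16, CA^2=9.04
Sorted: [0.16, 9.04, 9.04]
By sides: Isosceles, By angles: Acute

Isosceles, Acute


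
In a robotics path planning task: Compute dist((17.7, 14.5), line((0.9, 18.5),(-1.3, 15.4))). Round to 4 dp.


|cross product| = 60.88
|line direction| = sqrt(14.45) = 3.8013
Distance = 60.88/sqrt(14.45) = 16.0155

16.0155


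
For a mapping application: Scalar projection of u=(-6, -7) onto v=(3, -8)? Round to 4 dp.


u.v = 38, |v| = sqrt(73) = 8.544
Scalar projection = u.v / |v| = 38 / sqrt(73) = 4.4476

4.4476


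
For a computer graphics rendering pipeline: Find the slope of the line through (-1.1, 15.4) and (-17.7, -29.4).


slope = (y2-y1)/(x2-x1) = ((-29.4)-15.4)/((-17.7)-(-1.1)) = (-44.8)/(-16.6) = 2.6988

2.6988


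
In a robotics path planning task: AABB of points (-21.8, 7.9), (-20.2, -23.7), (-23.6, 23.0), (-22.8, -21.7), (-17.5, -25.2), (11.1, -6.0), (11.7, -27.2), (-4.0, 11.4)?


x range: [-23.6, 11.7]
y range: [-27.2, 23]
Bounding box: (-23.6,-27.2) to (11.7,23)

(-23.6,-27.2) to (11.7,23)


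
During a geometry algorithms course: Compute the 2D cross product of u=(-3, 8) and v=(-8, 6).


u x v = u_x*v_y - u_y*v_x = (-3)*6 - 8*(-8)
= (-18) - (-64) = 46

46


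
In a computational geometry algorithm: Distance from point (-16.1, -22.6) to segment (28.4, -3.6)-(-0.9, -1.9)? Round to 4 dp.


Project P onto AB: t = 1 (clamped to [0,1])
Closest point on segment: (-0.9, -1.9)
Distance: 25.6813

25.6813


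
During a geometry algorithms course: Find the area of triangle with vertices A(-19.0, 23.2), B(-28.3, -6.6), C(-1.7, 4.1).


Area = |x_A(y_B-y_C) + x_B(y_C-y_A) + x_C(y_A-y_B)|/2
= |203.3 + 540.53 + (-50.66)|/2
= 693.17/2 = 346.585

346.585


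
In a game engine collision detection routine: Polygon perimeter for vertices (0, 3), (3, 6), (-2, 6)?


Sides: (0, 3)->(3, 6): sqrt(18) = 4.242641, (3, 6)->(-2, 6): sqrt(25) = 5, (-2, 6)->(0, 3): sqrt(13) = 3.605551
Sum = 12.848192
Perimeter = 12.8482

12.8482


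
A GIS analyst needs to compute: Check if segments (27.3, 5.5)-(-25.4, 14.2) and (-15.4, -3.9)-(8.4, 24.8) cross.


Cross products: d1=-1001.77, d2=717.78, d3=866.87, d4=-852.68
d1*d2 < 0 and d3*d4 < 0? yes

Yes, they intersect


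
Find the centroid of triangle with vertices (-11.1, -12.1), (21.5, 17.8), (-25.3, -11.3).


Centroid = ((x_A+x_B+x_C)/3, (y_A+y_B+y_C)/3)
= (((-11.1)+21.5+(-25.3))/3, ((-12.1)+17.8+(-11.3))/3)
= (-4.9667, -1.8667)

(-4.9667, -1.8667)


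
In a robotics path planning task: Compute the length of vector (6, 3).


|u| = sqrt(6^2 + 3^2) = sqrt(45) = 6.7082

6.7082


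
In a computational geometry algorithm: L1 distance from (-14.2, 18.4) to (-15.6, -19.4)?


|(-14.2)-(-15.6)| + |18.4-(-19.4)| = 1.4 + 37.8 = 39.2

39.2


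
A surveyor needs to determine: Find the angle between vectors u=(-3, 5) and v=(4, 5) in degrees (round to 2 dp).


u.v = 13, |u| = sqrt(34) = 5.831, |v| = sqrt(41) = 6.4031
cos(theta) = u.v/(|u||v|) = 13/sqrt(1394) = 0.348187
theta = acos(0.348187) = 69.62 degrees

69.62 degrees


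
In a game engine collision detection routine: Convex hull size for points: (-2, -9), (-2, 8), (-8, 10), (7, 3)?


Convex hull vertices (CCW): (-8, 10), (-2, -9), (7, 3), (-2, 8)
Count = 4

4


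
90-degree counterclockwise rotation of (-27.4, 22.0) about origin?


90° CCW: (x,y) -> (-y, x)
(-27.4,22) -> (-22, -27.4)

(-22, -27.4)


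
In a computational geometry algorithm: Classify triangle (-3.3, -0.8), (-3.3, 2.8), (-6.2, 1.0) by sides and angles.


Side lengths squared: AB^2=12.96, BC^2=11.65, CA^2=11.65
Sorted: [11.65, 11.65, 12.96]
By sides: Isosceles, By angles: Acute

Isosceles, Acute


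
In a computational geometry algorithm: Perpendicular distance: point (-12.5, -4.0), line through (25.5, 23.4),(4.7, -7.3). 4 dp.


|cross product| = 596.68
|line direction| = sqrt(1375.13) = 37.0827
Distance = 596.68/sqrt(1375.13) = 16.0905

16.0905


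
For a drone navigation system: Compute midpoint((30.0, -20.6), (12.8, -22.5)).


M = ((30+12.8)/2, ((-20.6)+(-22.5))/2)
= (21.4, -21.55)

(21.4, -21.55)


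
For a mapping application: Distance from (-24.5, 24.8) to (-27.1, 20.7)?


dx=-2.6, dy=-4.1
d^2 = (-2.6)^2 + (-4.1)^2 = 23.57
d = sqrt(23.57) = 4.8549

4.8549


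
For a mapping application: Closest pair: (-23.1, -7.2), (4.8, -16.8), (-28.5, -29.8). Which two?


d(P0,P1) = 29.5054, d(P0,P2) = 23.2362, d(P1,P2) = 35.7476
Closest: P0 and P2

Closest pair: (-23.1, -7.2) and (-28.5, -29.8), distance = 23.2362


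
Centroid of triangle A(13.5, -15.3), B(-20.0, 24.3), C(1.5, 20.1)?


Centroid = ((x_A+x_B+x_C)/3, (y_A+y_B+y_C)/3)
= ((13.5+(-20)+1.5)/3, ((-15.3)+24.3+20.1)/3)
= (-1.6667, 9.7)

(-1.6667, 9.7)


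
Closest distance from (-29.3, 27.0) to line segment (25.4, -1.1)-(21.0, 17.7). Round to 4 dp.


Project P onto AB: t = 1 (clamped to [0,1])
Closest point on segment: (21, 17.7)
Distance: 51.1525

51.1525


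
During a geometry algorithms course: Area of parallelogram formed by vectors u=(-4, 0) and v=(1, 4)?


|u x v| = |(-4)*4 - 0*1|
= |(-16) - 0| = 16

16


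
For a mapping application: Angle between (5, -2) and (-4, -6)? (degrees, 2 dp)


u.v = -8, |u| = sqrt(29) = 5.3852, |v| = sqrt(52) = 7.2111
cos(theta) = u.v/(|u||v|) = -8/sqrt(1508) = -0.20601
theta = acos(-0.20601) = 101.89 degrees

101.89 degrees


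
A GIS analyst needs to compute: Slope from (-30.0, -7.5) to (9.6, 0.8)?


slope = (y2-y1)/(x2-x1) = (0.8-(-7.5))/(9.6-(-30)) = 8.3/39.6 = 0.2096

0.2096


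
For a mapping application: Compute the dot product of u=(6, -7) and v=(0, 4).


u . v = u_x*v_x + u_y*v_y = 6*0 + (-7)*4
= 0 + (-28) = -28

-28


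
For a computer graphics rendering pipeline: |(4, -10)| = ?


|u| = sqrt(4^2 + (-10)^2) = sqrt(116) = 10.7703

10.7703


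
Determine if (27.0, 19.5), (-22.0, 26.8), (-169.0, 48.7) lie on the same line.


Cross product: ((-22)-27)*(48.7-19.5) - (26.8-19.5)*((-169)-27)
= 0

Yes, collinear


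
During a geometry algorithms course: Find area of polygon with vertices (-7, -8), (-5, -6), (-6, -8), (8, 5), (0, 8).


Shoelace sum: ((-7)*(-6) - (-5)*(-8)) + ((-5)*(-8) - (-6)*(-6)) + ((-6)*5 - 8*(-8)) + (8*8 - 0*5) + (0*(-8) - (-7)*8)
= 160
Area = |160|/2 = 80

80


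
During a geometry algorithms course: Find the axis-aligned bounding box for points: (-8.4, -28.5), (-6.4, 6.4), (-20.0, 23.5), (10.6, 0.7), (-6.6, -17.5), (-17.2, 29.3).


x range: [-20, 10.6]
y range: [-28.5, 29.3]
Bounding box: (-20,-28.5) to (10.6,29.3)

(-20,-28.5) to (10.6,29.3)


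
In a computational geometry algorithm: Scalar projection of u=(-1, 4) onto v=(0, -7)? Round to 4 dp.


u.v = -28, |v| = sqrt(49) = 7
Scalar projection = u.v / |v| = -28 / sqrt(49) = -4

-4


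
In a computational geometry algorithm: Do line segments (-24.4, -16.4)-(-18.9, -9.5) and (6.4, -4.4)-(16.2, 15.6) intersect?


Cross products: d1=498.4, d2=456.02, d3=-146.52, d4=-104.14
d1*d2 < 0 and d3*d4 < 0? no

No, they don't intersect


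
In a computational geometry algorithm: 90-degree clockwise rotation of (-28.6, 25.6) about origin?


90° CW: (x,y) -> (y, -x)
(-28.6,25.6) -> (25.6, 28.6)

(25.6, 28.6)


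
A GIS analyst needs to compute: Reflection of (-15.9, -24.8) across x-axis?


Reflection over x-axis: (x,y) -> (x,-y)
(-15.9, -24.8) -> (-15.9, 24.8)

(-15.9, 24.8)


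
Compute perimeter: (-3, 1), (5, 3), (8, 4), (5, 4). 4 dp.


Sides: (-3, 1)->(5, 3): sqrt(68) = 8.246211, (5, 3)->(8, 4): sqrt(10) = 3.162278, (8, 4)->(5, 4): sqrt(9) = 3, (5, 4)->(-3, 1): sqrt(73) = 8.544004
Sum = 22.952493
Perimeter = 22.9525

22.9525


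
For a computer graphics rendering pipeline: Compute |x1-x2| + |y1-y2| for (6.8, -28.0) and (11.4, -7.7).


|6.8-11.4| + |(-28)-(-7.7)| = 4.6 + 20.3 = 24.9

24.9


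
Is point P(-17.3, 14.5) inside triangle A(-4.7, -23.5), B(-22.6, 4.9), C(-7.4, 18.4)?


Cross products: AB x AP = -322.36, BC x BP = 74.37, CA x CP = -425.34
All same sign? no

No, outside


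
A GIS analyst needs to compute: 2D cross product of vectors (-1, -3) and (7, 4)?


u x v = u_x*v_y - u_y*v_x = (-1)*4 - (-3)*7
= (-4) - (-21) = 17

17


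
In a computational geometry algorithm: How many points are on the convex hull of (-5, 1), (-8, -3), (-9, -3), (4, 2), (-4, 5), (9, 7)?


Convex hull vertices (CCW): (-9, -3), (-8, -3), (4, 2), (9, 7), (-4, 5)
Count = 5

5


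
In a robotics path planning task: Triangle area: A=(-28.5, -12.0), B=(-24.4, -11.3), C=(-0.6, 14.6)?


Area = |x_A(y_B-y_C) + x_B(y_C-y_A) + x_C(y_A-y_B)|/2
= |738.15 + (-649.04) + 0.42|/2
= 89.53/2 = 44.765

44.765


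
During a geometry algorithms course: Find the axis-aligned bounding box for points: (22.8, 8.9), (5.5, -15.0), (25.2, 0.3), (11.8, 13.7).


x range: [5.5, 25.2]
y range: [-15, 13.7]
Bounding box: (5.5,-15) to (25.2,13.7)

(5.5,-15) to (25.2,13.7)


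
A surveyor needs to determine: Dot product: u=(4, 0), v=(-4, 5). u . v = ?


u . v = u_x*v_x + u_y*v_y = 4*(-4) + 0*5
= (-16) + 0 = -16

-16


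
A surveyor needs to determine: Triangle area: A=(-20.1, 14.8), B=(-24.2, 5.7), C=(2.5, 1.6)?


Area = |x_A(y_B-y_C) + x_B(y_C-y_A) + x_C(y_A-y_B)|/2
= |(-82.41) + 319.44 + 22.75|/2
= 259.78/2 = 129.89

129.89


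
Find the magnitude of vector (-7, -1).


|u| = sqrt((-7)^2 + (-1)^2) = sqrt(50) = 7.0711

7.0711


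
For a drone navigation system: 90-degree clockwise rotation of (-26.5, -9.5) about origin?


90° CW: (x,y) -> (y, -x)
(-26.5,-9.5) -> (-9.5, 26.5)

(-9.5, 26.5)


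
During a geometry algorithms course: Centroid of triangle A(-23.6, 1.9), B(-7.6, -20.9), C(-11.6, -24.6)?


Centroid = ((x_A+x_B+x_C)/3, (y_A+y_B+y_C)/3)
= (((-23.6)+(-7.6)+(-11.6))/3, (1.9+(-20.9)+(-24.6))/3)
= (-14.2667, -14.5333)

(-14.2667, -14.5333)


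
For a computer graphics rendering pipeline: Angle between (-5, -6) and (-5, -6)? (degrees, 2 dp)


u.v = 61, |u| = sqrt(61) = 7.8102, |v| = sqrt(61) = 7.8102
cos(theta) = u.v/(|u||v|) = 61/sqrt(3721) = 1
theta = acos(1) = 0 degrees

0 degrees


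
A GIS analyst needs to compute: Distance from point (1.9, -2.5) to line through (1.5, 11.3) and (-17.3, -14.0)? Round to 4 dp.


|cross product| = 269.56
|line direction| = sqrt(993.53) = 31.5203
Distance = 269.56/sqrt(993.53) = 8.5519

8.5519


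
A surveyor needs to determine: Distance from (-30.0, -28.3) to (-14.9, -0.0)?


dx=15.1, dy=28.3
d^2 = 15.1^2 + 28.3^2 = 1028.9
d = sqrt(1028.9) = 32.0765

32.0765


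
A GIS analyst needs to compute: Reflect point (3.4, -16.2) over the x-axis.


Reflection over x-axis: (x,y) -> (x,-y)
(3.4, -16.2) -> (3.4, 16.2)

(3.4, 16.2)


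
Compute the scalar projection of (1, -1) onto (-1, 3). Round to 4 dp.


u.v = -4, |v| = sqrt(10) = 3.1623
Scalar projection = u.v / |v| = -4 / sqrt(10) = -1.2649

-1.2649


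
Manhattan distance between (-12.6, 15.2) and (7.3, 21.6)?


|(-12.6)-7.3| + |15.2-21.6| = 19.9 + 6.4 = 26.3

26.3


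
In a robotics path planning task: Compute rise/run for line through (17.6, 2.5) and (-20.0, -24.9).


slope = (y2-y1)/(x2-x1) = ((-24.9)-2.5)/((-20)-17.6) = (-27.4)/(-37.6) = 0.7287

0.7287


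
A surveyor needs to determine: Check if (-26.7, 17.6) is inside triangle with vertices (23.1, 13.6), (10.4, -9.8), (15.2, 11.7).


Cross products: AB x AP = -1216.12, BC x BP = 929.17, CA x CP = 126.22
All same sign? no

No, outside


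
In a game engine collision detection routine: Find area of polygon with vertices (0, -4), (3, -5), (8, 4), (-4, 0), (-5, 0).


Shoelace sum: (0*(-5) - 3*(-4)) + (3*4 - 8*(-5)) + (8*0 - (-4)*4) + ((-4)*0 - (-5)*0) + ((-5)*(-4) - 0*0)
= 100
Area = |100|/2 = 50

50


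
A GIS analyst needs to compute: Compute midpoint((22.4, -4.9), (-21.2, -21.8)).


M = ((22.4+(-21.2))/2, ((-4.9)+(-21.8))/2)
= (0.6, -13.35)

(0.6, -13.35)


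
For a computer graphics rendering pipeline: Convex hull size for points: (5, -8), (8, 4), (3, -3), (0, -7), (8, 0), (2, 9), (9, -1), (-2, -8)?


Convex hull vertices (CCW): (-2, -8), (5, -8), (9, -1), (8, 4), (2, 9)
Count = 5

5


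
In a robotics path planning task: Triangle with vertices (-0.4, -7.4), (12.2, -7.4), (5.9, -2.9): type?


Side lengths squared: AB^2=158.76, BC^2=59.94, CA^2=59.94
Sorted: [59.94, 59.94, 158.76]
By sides: Isosceles, By angles: Obtuse

Isosceles, Obtuse


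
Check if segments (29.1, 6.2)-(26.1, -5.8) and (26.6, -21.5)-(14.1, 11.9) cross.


Cross products: d1=-429.75, d2=-179.55, d3=53.1, d4=-197.1
d1*d2 < 0 and d3*d4 < 0? no

No, they don't intersect


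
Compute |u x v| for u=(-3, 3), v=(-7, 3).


|u x v| = |(-3)*3 - 3*(-7)|
= |(-9) - (-21)| = 12

12


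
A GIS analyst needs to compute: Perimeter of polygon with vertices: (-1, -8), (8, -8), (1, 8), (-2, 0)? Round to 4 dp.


Sides: (-1, -8)->(8, -8): sqrt(81) = 9, (8, -8)->(1, 8): sqrt(305) = 17.464249, (1, 8)->(-2, 0): sqrt(73) = 8.544004, (-2, 0)->(-1, -8): sqrt(65) = 8.062258
Sum = 43.070511
Perimeter = 43.0705

43.0705


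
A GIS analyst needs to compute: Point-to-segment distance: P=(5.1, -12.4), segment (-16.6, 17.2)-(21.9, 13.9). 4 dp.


Project P onto AB: t = 0.6249 (clamped to [0,1])
Closest point on segment: (7.4604, 15.1377)
Distance: 27.6387

27.6387


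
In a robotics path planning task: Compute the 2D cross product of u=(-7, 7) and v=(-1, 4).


u x v = u_x*v_y - u_y*v_x = (-7)*4 - 7*(-1)
= (-28) - (-7) = -21

-21


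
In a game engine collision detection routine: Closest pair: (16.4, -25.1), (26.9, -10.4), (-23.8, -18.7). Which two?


d(P0,P1) = 18.0649, d(P0,P2) = 40.7063, d(P1,P2) = 51.3749
Closest: P0 and P1

Closest pair: (16.4, -25.1) and (26.9, -10.4), distance = 18.0649


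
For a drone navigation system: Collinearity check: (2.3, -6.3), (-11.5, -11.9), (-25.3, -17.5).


Cross product: ((-11.5)-2.3)*((-17.5)-(-6.3)) - ((-11.9)-(-6.3))*((-25.3)-2.3)
= 0

Yes, collinear


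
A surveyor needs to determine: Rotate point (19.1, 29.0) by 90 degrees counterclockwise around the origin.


90° CCW: (x,y) -> (-y, x)
(19.1,29) -> (-29, 19.1)

(-29, 19.1)


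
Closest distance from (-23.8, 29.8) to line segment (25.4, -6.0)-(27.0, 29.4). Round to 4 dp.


Project P onto AB: t = 0.9465 (clamped to [0,1])
Closest point on segment: (26.9145, 27.5078)
Distance: 50.7663

50.7663


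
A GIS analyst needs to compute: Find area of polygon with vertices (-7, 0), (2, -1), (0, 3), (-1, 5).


Shoelace sum: ((-7)*(-1) - 2*0) + (2*3 - 0*(-1)) + (0*5 - (-1)*3) + ((-1)*0 - (-7)*5)
= 51
Area = |51|/2 = 25.5

25.5


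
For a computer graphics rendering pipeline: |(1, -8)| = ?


|u| = sqrt(1^2 + (-8)^2) = sqrt(65) = 8.0623

8.0623


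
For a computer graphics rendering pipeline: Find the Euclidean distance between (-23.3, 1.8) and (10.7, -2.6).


dx=34, dy=-4.4
d^2 = 34^2 + (-4.4)^2 = 1175.36
d = sqrt(1175.36) = 34.2835

34.2835


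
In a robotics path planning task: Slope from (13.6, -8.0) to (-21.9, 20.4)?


slope = (y2-y1)/(x2-x1) = (20.4-(-8))/((-21.9)-13.6) = 28.4/(-35.5) = -0.8

-0.8


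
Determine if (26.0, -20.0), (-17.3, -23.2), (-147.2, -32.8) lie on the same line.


Cross product: ((-17.3)-26)*((-32.8)-(-20)) - ((-23.2)-(-20))*((-147.2)-26)
= 0

Yes, collinear


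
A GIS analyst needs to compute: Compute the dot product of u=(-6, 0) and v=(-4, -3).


u . v = u_x*v_x + u_y*v_y = (-6)*(-4) + 0*(-3)
= 24 + 0 = 24

24


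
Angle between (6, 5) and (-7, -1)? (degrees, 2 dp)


u.v = -47, |u| = sqrt(61) = 7.8102, |v| = sqrt(50) = 7.0711
cos(theta) = u.v/(|u||v|) = -47/sqrt(3050) = -0.851036
theta = acos(-0.851036) = 148.32 degrees

148.32 degrees


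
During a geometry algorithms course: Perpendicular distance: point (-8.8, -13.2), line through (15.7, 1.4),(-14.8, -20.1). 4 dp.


|cross product| = 81.45
|line direction| = sqrt(1392.5) = 37.3162
Distance = 81.45/sqrt(1392.5) = 2.1827

2.1827


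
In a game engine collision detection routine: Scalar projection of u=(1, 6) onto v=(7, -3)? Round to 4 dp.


u.v = -11, |v| = sqrt(58) = 7.6158
Scalar projection = u.v / |v| = -11 / sqrt(58) = -1.4444

-1.4444


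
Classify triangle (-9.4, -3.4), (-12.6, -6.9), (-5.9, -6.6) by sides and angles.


Side lengths squared: AB^2=22.49, BC^2=44.98, CA^2=22.49
Sorted: [22.49, 22.49, 44.98]
By sides: Isosceles, By angles: Right

Isosceles, Right


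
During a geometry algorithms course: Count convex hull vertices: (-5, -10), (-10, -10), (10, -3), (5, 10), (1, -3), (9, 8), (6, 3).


Convex hull vertices (CCW): (-10, -10), (-5, -10), (10, -3), (9, 8), (5, 10)
Count = 5

5


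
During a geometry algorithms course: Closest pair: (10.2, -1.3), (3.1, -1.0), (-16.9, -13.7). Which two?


d(P0,P1) = 7.1063, d(P0,P2) = 29.8022, d(P1,P2) = 23.6916
Closest: P0 and P1

Closest pair: (10.2, -1.3) and (3.1, -1.0), distance = 7.1063


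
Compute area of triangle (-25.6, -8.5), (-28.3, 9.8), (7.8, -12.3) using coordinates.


Area = |x_A(y_B-y_C) + x_B(y_C-y_A) + x_C(y_A-y_B)|/2
= |(-565.76) + 107.54 + (-142.74)|/2
= 600.96/2 = 300.48

300.48


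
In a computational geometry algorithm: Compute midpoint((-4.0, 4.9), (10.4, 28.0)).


M = (((-4)+10.4)/2, (4.9+28)/2)
= (3.2, 16.45)

(3.2, 16.45)


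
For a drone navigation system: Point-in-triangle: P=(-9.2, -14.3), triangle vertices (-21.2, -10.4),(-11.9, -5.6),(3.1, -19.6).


Cross products: AB x AP = -93.87, BC x BP = -92.7, CA x CP = -15.63
All same sign? yes

Yes, inside


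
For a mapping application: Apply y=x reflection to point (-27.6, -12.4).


Reflection over y=x: (x,y) -> (y,x)
(-27.6, -12.4) -> (-12.4, -27.6)

(-12.4, -27.6)


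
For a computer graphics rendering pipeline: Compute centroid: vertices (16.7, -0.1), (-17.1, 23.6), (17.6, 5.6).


Centroid = ((x_A+x_B+x_C)/3, (y_A+y_B+y_C)/3)
= ((16.7+(-17.1)+17.6)/3, ((-0.1)+23.6+5.6)/3)
= (5.7333, 9.7)

(5.7333, 9.7)


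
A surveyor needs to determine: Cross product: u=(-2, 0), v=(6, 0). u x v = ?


u x v = u_x*v_y - u_y*v_x = (-2)*0 - 0*6
= 0 - 0 = 0

0


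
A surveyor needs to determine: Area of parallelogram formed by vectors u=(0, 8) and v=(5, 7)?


|u x v| = |0*7 - 8*5|
= |0 - 40| = 40

40


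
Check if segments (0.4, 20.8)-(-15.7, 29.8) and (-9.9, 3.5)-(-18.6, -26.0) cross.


Cross products: d1=153.34, d2=-399.91, d3=371.23, d4=924.48
d1*d2 < 0 and d3*d4 < 0? no

No, they don't intersect


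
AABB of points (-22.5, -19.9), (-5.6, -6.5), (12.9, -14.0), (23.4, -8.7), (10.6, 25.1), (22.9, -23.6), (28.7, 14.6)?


x range: [-22.5, 28.7]
y range: [-23.6, 25.1]
Bounding box: (-22.5,-23.6) to (28.7,25.1)

(-22.5,-23.6) to (28.7,25.1)


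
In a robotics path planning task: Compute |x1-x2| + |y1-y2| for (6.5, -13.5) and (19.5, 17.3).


|6.5-19.5| + |(-13.5)-17.3| = 13 + 30.8 = 43.8

43.8


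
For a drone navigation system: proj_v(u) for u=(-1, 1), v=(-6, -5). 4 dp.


u.v = 1, |v| = sqrt(61) = 7.8102
Scalar projection = u.v / |v| = 1 / sqrt(61) = 0.128

0.128


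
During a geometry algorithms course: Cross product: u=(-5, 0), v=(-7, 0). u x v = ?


u x v = u_x*v_y - u_y*v_x = (-5)*0 - 0*(-7)
= 0 - 0 = 0

0


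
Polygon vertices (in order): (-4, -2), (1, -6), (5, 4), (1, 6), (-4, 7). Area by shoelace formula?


Shoelace sum: ((-4)*(-6) - 1*(-2)) + (1*4 - 5*(-6)) + (5*6 - 1*4) + (1*7 - (-4)*6) + ((-4)*(-2) - (-4)*7)
= 153
Area = |153|/2 = 76.5

76.5


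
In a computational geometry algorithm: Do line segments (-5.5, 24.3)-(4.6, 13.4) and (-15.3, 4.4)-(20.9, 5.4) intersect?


Cross products: d1=710.58, d2=305.9, d3=-307.81, d4=96.87
d1*d2 < 0 and d3*d4 < 0? no

No, they don't intersect


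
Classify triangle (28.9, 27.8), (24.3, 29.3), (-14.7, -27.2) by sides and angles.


Side lengths squared: AB^2=23.41, BC^2=4713.25, CA^2=4925.96
Sorted: [23.41, 4713.25, 4925.96]
By sides: Scalene, By angles: Obtuse

Scalene, Obtuse


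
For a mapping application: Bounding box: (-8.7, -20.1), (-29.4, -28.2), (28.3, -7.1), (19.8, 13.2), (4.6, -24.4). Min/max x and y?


x range: [-29.4, 28.3]
y range: [-28.2, 13.2]
Bounding box: (-29.4,-28.2) to (28.3,13.2)

(-29.4,-28.2) to (28.3,13.2)


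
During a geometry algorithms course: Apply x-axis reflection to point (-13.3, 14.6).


Reflection over x-axis: (x,y) -> (x,-y)
(-13.3, 14.6) -> (-13.3, -14.6)

(-13.3, -14.6)


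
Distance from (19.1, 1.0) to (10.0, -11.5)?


dx=-9.1, dy=-12.5
d^2 = (-9.1)^2 + (-12.5)^2 = 239.06
d = sqrt(239.06) = 15.4616

15.4616


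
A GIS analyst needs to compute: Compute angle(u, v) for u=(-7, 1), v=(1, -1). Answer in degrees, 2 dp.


u.v = -8, |u| = sqrt(50) = 7.0711, |v| = sqrt(2) = 1.4142
cos(theta) = u.v/(|u||v|) = -8/sqrt(100) = -0.8
theta = acos(-0.8) = 143.13 degrees

143.13 degrees


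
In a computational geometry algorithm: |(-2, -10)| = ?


|u| = sqrt((-2)^2 + (-10)^2) = sqrt(104) = 10.198

10.198


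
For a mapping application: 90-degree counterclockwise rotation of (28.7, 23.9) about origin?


90° CCW: (x,y) -> (-y, x)
(28.7,23.9) -> (-23.9, 28.7)

(-23.9, 28.7)


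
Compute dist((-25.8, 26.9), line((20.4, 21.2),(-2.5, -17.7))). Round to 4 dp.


|cross product| = 1927.71
|line direction| = sqrt(2037.62) = 45.14
Distance = 1927.71/sqrt(2037.62) = 42.7051

42.7051


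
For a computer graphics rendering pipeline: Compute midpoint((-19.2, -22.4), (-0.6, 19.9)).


M = (((-19.2)+(-0.6))/2, ((-22.4)+19.9)/2)
= (-9.9, -1.25)

(-9.9, -1.25)


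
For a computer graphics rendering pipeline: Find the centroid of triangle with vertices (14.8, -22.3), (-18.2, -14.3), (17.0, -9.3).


Centroid = ((x_A+x_B+x_C)/3, (y_A+y_B+y_C)/3)
= ((14.8+(-18.2)+17)/3, ((-22.3)+(-14.3)+(-9.3))/3)
= (4.5333, -15.3)

(4.5333, -15.3)


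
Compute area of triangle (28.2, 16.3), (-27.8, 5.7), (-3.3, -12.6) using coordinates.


Area = |x_A(y_B-y_C) + x_B(y_C-y_A) + x_C(y_A-y_B)|/2
= |516.06 + 803.42 + (-34.98)|/2
= 1284.5/2 = 642.25

642.25


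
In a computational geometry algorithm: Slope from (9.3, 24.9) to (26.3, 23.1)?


slope = (y2-y1)/(x2-x1) = (23.1-24.9)/(26.3-9.3) = (-1.8)/17 = -0.1059

-0.1059


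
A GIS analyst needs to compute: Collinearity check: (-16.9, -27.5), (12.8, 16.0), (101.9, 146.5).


Cross product: (12.8-(-16.9))*(146.5-(-27.5)) - (16-(-27.5))*(101.9-(-16.9))
= 0

Yes, collinear


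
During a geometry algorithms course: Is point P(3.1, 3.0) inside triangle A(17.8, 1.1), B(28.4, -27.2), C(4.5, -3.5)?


Cross products: AB x AP = -395.87, BC x BP = -122.17, CA x CP = 92.89
All same sign? no

No, outside


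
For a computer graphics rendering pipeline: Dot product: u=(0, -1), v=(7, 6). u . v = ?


u . v = u_x*v_x + u_y*v_y = 0*7 + (-1)*6
= 0 + (-6) = -6

-6


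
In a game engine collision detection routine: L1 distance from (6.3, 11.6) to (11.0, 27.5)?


|6.3-11| + |11.6-27.5| = 4.7 + 15.9 = 20.6

20.6


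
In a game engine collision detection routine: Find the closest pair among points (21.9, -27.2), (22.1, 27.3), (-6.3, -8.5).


d(P0,P1) = 54.5004, d(P0,P2) = 33.8368, d(P1,P2) = 45.6968
Closest: P0 and P2

Closest pair: (21.9, -27.2) and (-6.3, -8.5), distance = 33.8368


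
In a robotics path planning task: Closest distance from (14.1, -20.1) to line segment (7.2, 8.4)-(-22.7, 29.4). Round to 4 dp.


Project P onto AB: t = 0 (clamped to [0,1])
Closest point on segment: (7.2, 8.4)
Distance: 29.3234

29.3234


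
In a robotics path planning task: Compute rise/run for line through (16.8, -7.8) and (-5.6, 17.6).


slope = (y2-y1)/(x2-x1) = (17.6-(-7.8))/((-5.6)-16.8) = 25.4/(-22.4) = -1.1339

-1.1339


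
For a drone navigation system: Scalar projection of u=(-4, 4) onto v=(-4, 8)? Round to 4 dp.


u.v = 48, |v| = sqrt(80) = 8.9443
Scalar projection = u.v / |v| = 48 / sqrt(80) = 5.3666

5.3666


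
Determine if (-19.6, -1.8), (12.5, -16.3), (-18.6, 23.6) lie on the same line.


Cross product: (12.5-(-19.6))*(23.6-(-1.8)) - ((-16.3)-(-1.8))*((-18.6)-(-19.6))
= 829.84

No, not collinear


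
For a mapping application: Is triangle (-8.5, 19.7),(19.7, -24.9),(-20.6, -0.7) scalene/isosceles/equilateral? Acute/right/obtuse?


Side lengths squared: AB^2=2784.4, BC^2=2209.73, CA^2=562.57
Sorted: [562.57, 2209.73, 2784.4]
By sides: Scalene, By angles: Obtuse

Scalene, Obtuse


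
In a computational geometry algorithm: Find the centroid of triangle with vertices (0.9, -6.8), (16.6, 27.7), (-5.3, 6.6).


Centroid = ((x_A+x_B+x_C)/3, (y_A+y_B+y_C)/3)
= ((0.9+16.6+(-5.3))/3, ((-6.8)+27.7+6.6)/3)
= (4.0667, 9.1667)

(4.0667, 9.1667)


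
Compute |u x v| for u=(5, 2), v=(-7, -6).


|u x v| = |5*(-6) - 2*(-7)|
= |(-30) - (-14)| = 16

16


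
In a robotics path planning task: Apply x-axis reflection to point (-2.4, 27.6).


Reflection over x-axis: (x,y) -> (x,-y)
(-2.4, 27.6) -> (-2.4, -27.6)

(-2.4, -27.6)


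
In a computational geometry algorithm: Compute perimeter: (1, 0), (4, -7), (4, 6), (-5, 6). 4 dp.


Sides: (1, 0)->(4, -7): sqrt(58) = 7.615773, (4, -7)->(4, 6): sqrt(169) = 13, (4, 6)->(-5, 6): sqrt(81) = 9, (-5, 6)->(1, 0): sqrt(72) = 8.485281
Sum = 38.101054
Perimeter = 38.1011

38.1011


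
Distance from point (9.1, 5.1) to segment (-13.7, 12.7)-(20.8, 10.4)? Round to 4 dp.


Project P onto AB: t = 0.6726 (clamped to [0,1])
Closest point on segment: (9.5035, 11.1531)
Distance: 6.0665

6.0665


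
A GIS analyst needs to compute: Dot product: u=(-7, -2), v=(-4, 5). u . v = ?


u . v = u_x*v_x + u_y*v_y = (-7)*(-4) + (-2)*5
= 28 + (-10) = 18

18


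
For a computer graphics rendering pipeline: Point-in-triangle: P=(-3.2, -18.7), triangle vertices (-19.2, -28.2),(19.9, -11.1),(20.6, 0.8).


Cross products: AB x AP = 97.85, BC x BP = 269.57, CA x CP = 85.9
All same sign? yes

Yes, inside


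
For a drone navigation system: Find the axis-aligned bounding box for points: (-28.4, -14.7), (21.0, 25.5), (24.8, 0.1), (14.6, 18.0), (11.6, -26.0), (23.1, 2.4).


x range: [-28.4, 24.8]
y range: [-26, 25.5]
Bounding box: (-28.4,-26) to (24.8,25.5)

(-28.4,-26) to (24.8,25.5)


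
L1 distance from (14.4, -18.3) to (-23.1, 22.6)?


|14.4-(-23.1)| + |(-18.3)-22.6| = 37.5 + 40.9 = 78.4

78.4


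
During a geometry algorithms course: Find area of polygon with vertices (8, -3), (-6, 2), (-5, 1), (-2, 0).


Shoelace sum: (8*2 - (-6)*(-3)) + ((-6)*1 - (-5)*2) + ((-5)*0 - (-2)*1) + ((-2)*(-3) - 8*0)
= 10
Area = |10|/2 = 5

5


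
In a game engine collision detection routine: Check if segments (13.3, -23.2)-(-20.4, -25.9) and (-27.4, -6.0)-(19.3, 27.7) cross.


Cross products: d1=-2174.83, d2=-1165.23, d3=-689.53, d4=-1699.13
d1*d2 < 0 and d3*d4 < 0? no

No, they don't intersect


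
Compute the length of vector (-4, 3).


|u| = sqrt((-4)^2 + 3^2) = sqrt(25) = 5

5


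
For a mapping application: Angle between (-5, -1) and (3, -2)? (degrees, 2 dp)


u.v = -13, |u| = sqrt(26) = 5.099, |v| = sqrt(13) = 3.6056
cos(theta) = u.v/(|u||v|) = -13/sqrt(338) = -0.707107
theta = acos(-0.707107) = 135 degrees

135 degrees


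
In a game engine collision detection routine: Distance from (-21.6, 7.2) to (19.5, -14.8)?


dx=41.1, dy=-22
d^2 = 41.1^2 + (-22)^2 = 2173.21
d = sqrt(2173.21) = 46.6177

46.6177


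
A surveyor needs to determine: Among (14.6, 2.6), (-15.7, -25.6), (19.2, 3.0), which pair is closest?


d(P0,P1) = 41.3924, d(P0,P2) = 4.6174, d(P1,P2) = 45.1217
Closest: P0 and P2

Closest pair: (14.6, 2.6) and (19.2, 3.0), distance = 4.6174


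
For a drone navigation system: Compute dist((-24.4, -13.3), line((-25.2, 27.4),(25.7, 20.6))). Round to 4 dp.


|cross product| = 2066.19
|line direction| = sqrt(2637.05) = 51.3522
Distance = 2066.19/sqrt(2637.05) = 40.2357

40.2357


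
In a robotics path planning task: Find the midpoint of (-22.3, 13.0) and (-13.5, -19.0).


M = (((-22.3)+(-13.5))/2, (13+(-19))/2)
= (-17.9, -3)

(-17.9, -3)


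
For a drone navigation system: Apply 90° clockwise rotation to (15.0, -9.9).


90° CW: (x,y) -> (y, -x)
(15,-9.9) -> (-9.9, -15)

(-9.9, -15)


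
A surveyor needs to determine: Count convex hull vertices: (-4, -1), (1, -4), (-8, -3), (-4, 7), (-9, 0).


Convex hull vertices (CCW): (-9, 0), (-8, -3), (1, -4), (-4, 7)
Count = 4

4


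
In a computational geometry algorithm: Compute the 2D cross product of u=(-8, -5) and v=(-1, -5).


u x v = u_x*v_y - u_y*v_x = (-8)*(-5) - (-5)*(-1)
= 40 - 5 = 35

35


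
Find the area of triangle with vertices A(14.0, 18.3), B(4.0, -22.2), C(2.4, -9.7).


Area = |x_A(y_B-y_C) + x_B(y_C-y_A) + x_C(y_A-y_B)|/2
= |(-175) + (-112) + 97.2|/2
= 189.8/2 = 94.9

94.9


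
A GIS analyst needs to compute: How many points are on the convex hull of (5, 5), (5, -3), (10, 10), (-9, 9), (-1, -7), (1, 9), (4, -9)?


Convex hull vertices (CCW): (-9, 9), (-1, -7), (4, -9), (10, 10)
Count = 4

4


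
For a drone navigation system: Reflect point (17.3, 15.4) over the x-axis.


Reflection over x-axis: (x,y) -> (x,-y)
(17.3, 15.4) -> (17.3, -15.4)

(17.3, -15.4)


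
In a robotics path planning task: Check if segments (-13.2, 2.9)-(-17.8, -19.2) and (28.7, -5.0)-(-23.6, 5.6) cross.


Cross products: d1=30.97, d2=1235.56, d3=962.33, d4=-242.26
d1*d2 < 0 and d3*d4 < 0? no

No, they don't intersect


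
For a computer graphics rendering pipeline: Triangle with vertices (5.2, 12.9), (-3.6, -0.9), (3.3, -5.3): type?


Side lengths squared: AB^2=267.88, BC^2=66.97, CA^2=334.85
Sorted: [66.97, 267.88, 334.85]
By sides: Scalene, By angles: Right

Scalene, Right


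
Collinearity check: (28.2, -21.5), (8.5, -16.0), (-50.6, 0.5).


Cross product: (8.5-28.2)*(0.5-(-21.5)) - ((-16)-(-21.5))*((-50.6)-28.2)
= 0

Yes, collinear


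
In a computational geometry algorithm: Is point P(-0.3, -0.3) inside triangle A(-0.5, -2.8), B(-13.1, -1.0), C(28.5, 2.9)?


Cross products: AB x AP = -31.86, BC x BP = -20.8, CA x CP = -71.36
All same sign? yes

Yes, inside


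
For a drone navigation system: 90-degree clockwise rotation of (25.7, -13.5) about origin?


90° CW: (x,y) -> (y, -x)
(25.7,-13.5) -> (-13.5, -25.7)

(-13.5, -25.7)


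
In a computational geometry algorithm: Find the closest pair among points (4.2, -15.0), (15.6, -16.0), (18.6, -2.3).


d(P0,P1) = 11.4438, d(P0,P2) = 19.2003, d(P1,P2) = 14.0246
Closest: P0 and P1

Closest pair: (4.2, -15.0) and (15.6, -16.0), distance = 11.4438


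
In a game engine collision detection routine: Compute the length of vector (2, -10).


|u| = sqrt(2^2 + (-10)^2) = sqrt(104) = 10.198

10.198


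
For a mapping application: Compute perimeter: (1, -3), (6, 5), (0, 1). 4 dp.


Sides: (1, -3)->(6, 5): sqrt(89) = 9.433981, (6, 5)->(0, 1): sqrt(52) = 7.211103, (0, 1)->(1, -3): sqrt(17) = 4.123106
Sum = 20.76819
Perimeter = 20.7682

20.7682
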